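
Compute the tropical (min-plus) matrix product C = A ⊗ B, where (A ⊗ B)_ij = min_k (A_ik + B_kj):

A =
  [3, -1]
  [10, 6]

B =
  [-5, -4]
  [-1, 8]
A ⊗ B =
  [-2, -1]
  [5, 6]

Apply the min-plus product entry-by-entry:
  C[0][0] = min over k of (A[0][0] + B[0][0] = 3 + -5 = -2, A[0][1] + B[1][0] = -1 + -1 = -2) = -2 (attained at k = 0)
  C[0][1] = min over k of (A[0][0] + B[0][1] = 3 + -4 = -1, A[0][1] + B[1][1] = -1 + 8 = 7) = -1 (attained at k = 0)
  C[1][0] = min over k of (A[1][0] + B[0][0] = 10 + -5 = 5, A[1][1] + B[1][0] = 6 + -1 = 5) = 5 (attained at k = 0)
  C[1][1] = min over k of (A[1][0] + B[0][1] = 10 + -4 = 6, A[1][1] + B[1][1] = 6 + 8 = 14) = 6 (attained at k = 0)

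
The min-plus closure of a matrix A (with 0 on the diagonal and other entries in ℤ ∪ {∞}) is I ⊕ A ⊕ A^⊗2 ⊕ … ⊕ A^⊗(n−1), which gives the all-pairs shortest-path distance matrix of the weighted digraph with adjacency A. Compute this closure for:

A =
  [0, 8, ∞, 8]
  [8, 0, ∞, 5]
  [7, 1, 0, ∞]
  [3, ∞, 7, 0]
Closure =
  [0, 8, 15, 8]
  [8, 0, 12, 5]
  [7, 1, 0, 6]
  [3, 8, 7, 0]

This is the Floyd-Warshall all-pairs shortest-path computation. For each intermediate vertex k = 0, 1, …, 3, update dist[i][j] ← min(dist[i][j], dist[i][k] + dist[k][j]). The final matrix gives, for each (i, j), the minimum total weight of any directed path from i to j (possibly empty when i = j).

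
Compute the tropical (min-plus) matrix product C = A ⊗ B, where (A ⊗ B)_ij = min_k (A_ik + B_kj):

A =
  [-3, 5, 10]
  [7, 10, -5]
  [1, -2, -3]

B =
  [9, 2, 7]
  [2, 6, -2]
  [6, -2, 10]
A ⊗ B =
  [6, -1, 3]
  [1, -7, 5]
  [0, -5, -4]

Apply the min-plus product entry-by-entry:
  C[0][0] = min over k of (A[0][0] + B[0][0] = -3 + 9 = 6, A[0][1] + B[1][0] = 5 + 2 = 7, A[0][2] + B[2][0] = 10 + 6 = 16) = 6 (attained at k = 0)
  C[0][1] = min over k of (A[0][0] + B[0][1] = -3 + 2 = -1, A[0][1] + B[1][1] = 5 + 6 = 11, A[0][2] + B[2][1] = 10 + -2 = 8) = -1 (attained at k = 0)
  C[0][2] = min over k of (A[0][0] + B[0][2] = -3 + 7 = 4, A[0][1] + B[1][2] = 5 + -2 = 3, A[0][2] + B[2][2] = 10 + 10 = 20) = 3 (attained at k = 1)
  C[1][0] = min over k of (A[1][0] + B[0][0] = 7 + 9 = 16, A[1][1] + B[1][0] = 10 + 2 = 12, A[1][2] + B[2][0] = -5 + 6 = 1) = 1 (attained at k = 2)
  C[1][1] = min over k of (A[1][0] + B[0][1] = 7 + 2 = 9, A[1][1] + B[1][1] = 10 + 6 = 16, A[1][2] + B[2][1] = -5 + -2 = -7) = -7 (attained at k = 2)
  C[1][2] = min over k of (A[1][0] + B[0][2] = 7 + 7 = 14, A[1][1] + B[1][2] = 10 + -2 = 8, A[1][2] + B[2][2] = -5 + 10 = 5) = 5 (attained at k = 2)
  C[2][0] = min over k of (A[2][0] + B[0][0] = 1 + 9 = 10, A[2][1] + B[1][0] = -2 + 2 = 0, A[2][2] + B[2][0] = -3 + 6 = 3) = 0 (attained at k = 1)
  C[2][1] = min over k of (A[2][0] + B[0][1] = 1 + 2 = 3, A[2][1] + B[1][1] = -2 + 6 = 4, A[2][2] + B[2][1] = -3 + -2 = -5) = -5 (attained at k = 2)
  C[2][2] = min over k of (A[2][0] + B[0][2] = 1 + 7 = 8, A[2][1] + B[1][2] = -2 + -2 = -4, A[2][2] + B[2][2] = -3 + 10 = 7) = -4 (attained at k = 1)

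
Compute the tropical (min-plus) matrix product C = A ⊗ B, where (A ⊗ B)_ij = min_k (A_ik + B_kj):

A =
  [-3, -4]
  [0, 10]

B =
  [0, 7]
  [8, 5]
A ⊗ B =
  [-3, 1]
  [0, 7]

Apply the min-plus product entry-by-entry:
  C[0][0] = min over k of (A[0][0] + B[0][0] = -3 + 0 = -3, A[0][1] + B[1][0] = -4 + 8 = 4) = -3 (attained at k = 0)
  C[0][1] = min over k of (A[0][0] + B[0][1] = -3 + 7 = 4, A[0][1] + B[1][1] = -4 + 5 = 1) = 1 (attained at k = 1)
  C[1][0] = min over k of (A[1][0] + B[0][0] = 0 + 0 = 0, A[1][1] + B[1][0] = 10 + 8 = 18) = 0 (attained at k = 0)
  C[1][1] = min over k of (A[1][0] + B[0][1] = 0 + 7 = 7, A[1][1] + B[1][1] = 10 + 5 = 15) = 7 (attained at k = 0)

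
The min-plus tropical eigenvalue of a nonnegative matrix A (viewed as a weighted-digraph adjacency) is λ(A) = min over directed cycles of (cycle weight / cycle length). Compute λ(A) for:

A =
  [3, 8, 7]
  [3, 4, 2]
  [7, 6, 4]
λ(A) = 3

Enumerate directed cycles and compute their means (weight / length). Sample:
  cycle 0 → 0: weight = 3, length = 1, mean = 3/1 ≈ 3.000
  cycle 1 → 1: weight = 4, length = 1, mean = 4/1 ≈ 4.000
  cycle 2 → 2: weight = 4, length = 1, mean = 4/1 ≈ 4.000
  cycle 0 → 1 → 0: weight = 11, length = 2, mean = 11/2 ≈ 5.500
  cycle 0 → 2 → 0: weight = 14, length = 2, mean = 14/2 ≈ 7.000
  cycle 1 → 0 → 1: weight = 11, length = 2, mean = 11/2 ≈ 5.500
Minimum mean = 3.000, attained e.g. along the cycle 0 → 0 with weight 3 and length 1. So λ(A) = 3/1 = 3.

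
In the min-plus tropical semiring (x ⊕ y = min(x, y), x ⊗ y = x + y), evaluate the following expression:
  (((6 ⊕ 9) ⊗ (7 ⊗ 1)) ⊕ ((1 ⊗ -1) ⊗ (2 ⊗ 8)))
(((6 ⊕ 9) ⊗ (7 ⊗ 1)) ⊕ ((1 ⊗ -1) ⊗ (2 ⊗ 8))) = 10

Expand innermost to outermost. Recall ⊕ takes the minimum of its arguments and ⊗ takes their sum. Working out the expression (((6 ⊕ 9) ⊗ (7 ⊗ 1)) ⊕ ((1 ⊗ -1) ⊗ (2 ⊗ 8))) gives 10.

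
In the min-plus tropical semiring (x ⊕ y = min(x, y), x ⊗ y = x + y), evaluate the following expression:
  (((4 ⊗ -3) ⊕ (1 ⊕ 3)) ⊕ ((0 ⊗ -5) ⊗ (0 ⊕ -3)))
(((4 ⊗ -3) ⊕ (1 ⊕ 3)) ⊕ ((0 ⊗ -5) ⊗ (0 ⊕ -3))) = -8

Expand innermost to outermost. Recall ⊕ takes the minimum of its arguments and ⊗ takes their sum. Working out the expression (((4 ⊗ -3) ⊕ (1 ⊕ 3)) ⊕ ((0 ⊗ -5) ⊗ (0 ⊕ -3))) gives -8.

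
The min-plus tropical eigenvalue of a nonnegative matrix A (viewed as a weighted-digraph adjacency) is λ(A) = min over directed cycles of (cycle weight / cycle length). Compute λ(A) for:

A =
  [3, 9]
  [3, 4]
λ(A) = 3

Enumerate directed cycles and compute their means (weight / length). Sample:
  cycle 0 → 0: weight = 3, length = 1, mean = 3/1 ≈ 3.000
  cycle 1 → 1: weight = 4, length = 1, mean = 4/1 ≈ 4.000
  cycle 0 → 1 → 0: weight = 12, length = 2, mean = 12/2 ≈ 6.000
  cycle 1 → 0 → 1: weight = 12, length = 2, mean = 12/2 ≈ 6.000
Minimum mean = 3.000, attained e.g. along the cycle 0 → 0 with weight 3 and length 1. So λ(A) = 3/1 = 3.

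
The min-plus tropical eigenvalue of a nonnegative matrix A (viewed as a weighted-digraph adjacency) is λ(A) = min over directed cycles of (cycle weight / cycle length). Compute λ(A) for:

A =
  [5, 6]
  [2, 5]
λ(A) = 4

Enumerate directed cycles and compute their means (weight / length). Sample:
  cycle 0 → 0: weight = 5, length = 1, mean = 5/1 ≈ 5.000
  cycle 1 → 1: weight = 5, length = 1, mean = 5/1 ≈ 5.000
  cycle 0 → 1 → 0: weight = 8, length = 2, mean = 8/2 ≈ 4.000
  cycle 1 → 0 → 1: weight = 8, length = 2, mean = 8/2 ≈ 4.000
Minimum mean = 4.000, attained e.g. along the cycle 0 → 1 → 0 with weight 8 and length 2. So λ(A) = 8/2 = 4.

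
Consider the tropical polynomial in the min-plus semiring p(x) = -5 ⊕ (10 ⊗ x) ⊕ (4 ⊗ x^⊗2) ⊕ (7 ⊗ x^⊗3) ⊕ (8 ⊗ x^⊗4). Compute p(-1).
p(-1) = -5

A tropical monomial a ⊗ x^⊗i evaluates to a + i · x. Evaluating each term at x = -1:
  Term 0 contributes -5 + 0 · -1 = -5
  Term 1 contributes 10 + 1 · -1 = 9
  Term 2 contributes 4 + 2 · -1 = 2
  Term 3 contributes 7 + 3 · -1 = 4
  Term 4 contributes 8 + 4 · -1 = 4
p(-1) = ⊕ of these = min[-5, 9, 2, 4, 4] = -5.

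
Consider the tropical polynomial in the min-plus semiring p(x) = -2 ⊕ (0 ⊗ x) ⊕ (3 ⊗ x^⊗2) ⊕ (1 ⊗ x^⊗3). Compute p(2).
p(2) = -2

A tropical monomial a ⊗ x^⊗i evaluates to a + i · x. Evaluating each term at x = 2:
  Term 0 contributes -2 + 0 · 2 = -2
  Term 1 contributes 0 + 1 · 2 = 2
  Term 2 contributes 3 + 2 · 2 = 7
  Term 3 contributes 1 + 3 · 2 = 7
p(2) = ⊕ of these = min[-2, 2, 7, 7] = -2.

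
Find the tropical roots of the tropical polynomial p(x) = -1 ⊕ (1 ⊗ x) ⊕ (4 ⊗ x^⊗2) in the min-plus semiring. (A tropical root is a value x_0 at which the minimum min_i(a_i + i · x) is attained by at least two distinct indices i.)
Roots: {-3, -2}

Each tropical root is a break point of the lower envelope of the lines y = a_i + i · x (there are 3 lines, with slopes 0, 1, ..., 2). Only the lines that attain the minimum somewhere contribute to roots; other lines are dominated. Here the surviving (envelope) indices are i = 2, i = 1, i = 0.
Intersections between consecutive envelope lines give the roots: for adjacent envelope indices i < j the intersection is x = (a_i − a_j) / (j − i). Reading off the sorted break points: {-3, -2}.
Verification: at each break x_0, at least two indices attain the minimum of min_i(a_i + i · x_0).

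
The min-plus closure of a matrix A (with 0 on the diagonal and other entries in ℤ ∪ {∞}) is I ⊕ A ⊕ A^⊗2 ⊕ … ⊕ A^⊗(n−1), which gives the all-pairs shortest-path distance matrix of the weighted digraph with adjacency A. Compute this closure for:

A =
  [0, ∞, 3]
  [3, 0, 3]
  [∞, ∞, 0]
Closure =
  [0, ∞, 3]
  [3, 0, 3]
  [∞, ∞, 0]

This is the Floyd-Warshall all-pairs shortest-path computation. For each intermediate vertex k = 0, 1, …, 2, update dist[i][j] ← min(dist[i][j], dist[i][k] + dist[k][j]). The final matrix gives, for each (i, j), the minimum total weight of any directed path from i to j (possibly empty when i = j).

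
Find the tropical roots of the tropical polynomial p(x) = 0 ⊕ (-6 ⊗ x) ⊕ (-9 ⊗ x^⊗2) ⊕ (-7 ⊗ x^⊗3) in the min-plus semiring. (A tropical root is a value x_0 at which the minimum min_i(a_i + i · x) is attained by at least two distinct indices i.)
Roots: {-2, 3, 6}

Each tropical root is a break point of the lower envelope of the lines y = a_i + i · x (there are 4 lines, with slopes 0, 1, ..., 3). Only the lines that attain the minimum somewhere contribute to roots; other lines are dominated. Here the surviving (envelope) indices are i = 3, i = 2, i = 1, i = 0.
Intersections between consecutive envelope lines give the roots: for adjacent envelope indices i < j the intersection is x = (a_i − a_j) / (j − i). Reading off the sorted break points: {-2, 3, 6}.
Verification: at each break x_0, at least two indices attain the minimum of min_i(a_i + i · x_0).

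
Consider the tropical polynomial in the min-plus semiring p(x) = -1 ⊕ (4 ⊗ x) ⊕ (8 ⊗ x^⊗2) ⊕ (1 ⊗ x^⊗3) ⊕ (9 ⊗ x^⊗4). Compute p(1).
p(1) = -1

A tropical monomial a ⊗ x^⊗i evaluates to a + i · x. Evaluating each term at x = 1:
  Term 0 contributes -1 + 0 · 1 = -1
  Term 1 contributes 4 + 1 · 1 = 5
  Term 2 contributes 8 + 2 · 1 = 10
  Term 3 contributes 1 + 3 · 1 = 4
  Term 4 contributes 9 + 4 · 1 = 13
p(1) = ⊕ of these = min[-1, 5, 10, 4, 13] = -1.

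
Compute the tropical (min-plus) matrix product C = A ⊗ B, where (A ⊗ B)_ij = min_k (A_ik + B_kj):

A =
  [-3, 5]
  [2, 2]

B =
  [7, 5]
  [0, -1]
A ⊗ B =
  [4, 2]
  [2, 1]

Apply the min-plus product entry-by-entry:
  C[0][0] = min over k of (A[0][0] + B[0][0] = -3 + 7 = 4, A[0][1] + B[1][0] = 5 + 0 = 5) = 4 (attained at k = 0)
  C[0][1] = min over k of (A[0][0] + B[0][1] = -3 + 5 = 2, A[0][1] + B[1][1] = 5 + -1 = 4) = 2 (attained at k = 0)
  C[1][0] = min over k of (A[1][0] + B[0][0] = 2 + 7 = 9, A[1][1] + B[1][0] = 2 + 0 = 2) = 2 (attained at k = 1)
  C[1][1] = min over k of (A[1][0] + B[0][1] = 2 + 5 = 7, A[1][1] + B[1][1] = 2 + -1 = 1) = 1 (attained at k = 1)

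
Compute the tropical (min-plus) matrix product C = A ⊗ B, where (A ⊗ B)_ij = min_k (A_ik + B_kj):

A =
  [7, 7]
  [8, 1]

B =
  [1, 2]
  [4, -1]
A ⊗ B =
  [8, 6]
  [5, 0]

Apply the min-plus product entry-by-entry:
  C[0][0] = min over k of (A[0][0] + B[0][0] = 7 + 1 = 8, A[0][1] + B[1][0] = 7 + 4 = 11) = 8 (attained at k = 0)
  C[0][1] = min over k of (A[0][0] + B[0][1] = 7 + 2 = 9, A[0][1] + B[1][1] = 7 + -1 = 6) = 6 (attained at k = 1)
  C[1][0] = min over k of (A[1][0] + B[0][0] = 8 + 1 = 9, A[1][1] + B[1][0] = 1 + 4 = 5) = 5 (attained at k = 1)
  C[1][1] = min over k of (A[1][0] + B[0][1] = 8 + 2 = 10, A[1][1] + B[1][1] = 1 + -1 = 0) = 0 (attained at k = 1)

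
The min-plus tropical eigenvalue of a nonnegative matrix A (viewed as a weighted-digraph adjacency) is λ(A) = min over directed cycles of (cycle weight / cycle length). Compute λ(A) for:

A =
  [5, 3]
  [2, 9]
λ(A) = 5/2

Enumerate directed cycles and compute their means (weight / length). Sample:
  cycle 0 → 0: weight = 5, length = 1, mean = 5/1 ≈ 5.000
  cycle 1 → 1: weight = 9, length = 1, mean = 9/1 ≈ 9.000
  cycle 0 → 1 → 0: weight = 5, length = 2, mean = 5/2 ≈ 2.500
  cycle 1 → 0 → 1: weight = 5, length = 2, mean = 5/2 ≈ 2.500
Minimum mean = 2.500, attained e.g. along the cycle 0 → 1 → 0 with weight 5 and length 2. So λ(A) = 5/2 = 5/2.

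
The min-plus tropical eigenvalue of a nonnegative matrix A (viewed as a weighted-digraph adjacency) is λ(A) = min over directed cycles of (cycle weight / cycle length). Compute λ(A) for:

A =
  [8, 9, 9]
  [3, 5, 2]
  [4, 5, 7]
λ(A) = 7/2

Enumerate directed cycles and compute their means (weight / length). Sample:
  cycle 0 → 0: weight = 8, length = 1, mean = 8/1 ≈ 8.000
  cycle 1 → 1: weight = 5, length = 1, mean = 5/1 ≈ 5.000
  cycle 2 → 2: weight = 7, length = 1, mean = 7/1 ≈ 7.000
  cycle 0 → 1 → 0: weight = 12, length = 2, mean = 12/2 ≈ 6.000
  cycle 0 → 2 → 0: weight = 13, length = 2, mean = 13/2 ≈ 6.500
  cycle 1 → 0 → 1: weight = 12, length = 2, mean = 12/2 ≈ 6.000
Minimum mean = 3.500, attained e.g. along the cycle 1 → 2 → 1 with weight 7 and length 2. So λ(A) = 7/2 = 7/2.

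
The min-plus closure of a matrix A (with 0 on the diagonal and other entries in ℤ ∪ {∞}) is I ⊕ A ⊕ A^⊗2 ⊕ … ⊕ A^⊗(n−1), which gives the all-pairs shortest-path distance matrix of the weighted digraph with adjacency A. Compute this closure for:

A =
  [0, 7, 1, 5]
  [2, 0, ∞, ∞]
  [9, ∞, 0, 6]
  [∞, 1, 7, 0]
Closure =
  [0, 6, 1, 5]
  [2, 0, 3, 7]
  [9, 7, 0, 6]
  [3, 1, 4, 0]

This is the Floyd-Warshall all-pairs shortest-path computation. For each intermediate vertex k = 0, 1, …, 3, update dist[i][j] ← min(dist[i][j], dist[i][k] + dist[k][j]). The final matrix gives, for each (i, j), the minimum total weight of any directed path from i to j (possibly empty when i = j).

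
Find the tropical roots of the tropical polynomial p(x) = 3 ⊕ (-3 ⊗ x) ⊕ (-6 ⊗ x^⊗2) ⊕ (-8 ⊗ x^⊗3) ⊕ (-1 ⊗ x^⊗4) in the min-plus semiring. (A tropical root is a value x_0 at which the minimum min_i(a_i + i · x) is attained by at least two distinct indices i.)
Roots: {-7, 2, 3, 6}

Each tropical root is a break point of the lower envelope of the lines y = a_i + i · x (there are 5 lines, with slopes 0, 1, ..., 4). Only the lines that attain the minimum somewhere contribute to roots; other lines are dominated. Here the surviving (envelope) indices are i = 4, i = 3, i = 2, i = 1, i = 0.
Intersections between consecutive envelope lines give the roots: for adjacent envelope indices i < j the intersection is x = (a_i − a_j) / (j − i). Reading off the sorted break points: {-7, 2, 3, 6}.
Verification: at each break x_0, at least two indices attain the minimum of min_i(a_i + i · x_0).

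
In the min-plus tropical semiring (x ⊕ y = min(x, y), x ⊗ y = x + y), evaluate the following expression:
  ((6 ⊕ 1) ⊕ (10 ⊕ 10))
((6 ⊕ 1) ⊕ (10 ⊕ 10)) = 1

Expand innermost to outermost. Recall ⊕ takes the minimum of its arguments and ⊗ takes their sum. Working out the expression ((6 ⊕ 1) ⊕ (10 ⊕ 10)) gives 1.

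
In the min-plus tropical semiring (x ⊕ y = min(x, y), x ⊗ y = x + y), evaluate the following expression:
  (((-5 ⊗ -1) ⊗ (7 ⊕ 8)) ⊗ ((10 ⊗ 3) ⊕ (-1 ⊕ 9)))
(((-5 ⊗ -1) ⊗ (7 ⊕ 8)) ⊗ ((10 ⊗ 3) ⊕ (-1 ⊕ 9))) = 0

Expand innermost to outermost. Recall ⊕ takes the minimum of its arguments and ⊗ takes their sum. Working out the expression (((-5 ⊗ -1) ⊗ (7 ⊕ 8)) ⊗ ((10 ⊗ 3) ⊕ (-1 ⊕ 9))) gives 0.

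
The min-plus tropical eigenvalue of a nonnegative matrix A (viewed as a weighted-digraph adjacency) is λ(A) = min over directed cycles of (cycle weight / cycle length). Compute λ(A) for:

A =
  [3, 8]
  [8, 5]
λ(A) = 3

Enumerate directed cycles and compute their means (weight / length). Sample:
  cycle 0 → 0: weight = 3, length = 1, mean = 3/1 ≈ 3.000
  cycle 1 → 1: weight = 5, length = 1, mean = 5/1 ≈ 5.000
  cycle 0 → 1 → 0: weight = 16, length = 2, mean = 16/2 ≈ 8.000
  cycle 1 → 0 → 1: weight = 16, length = 2, mean = 16/2 ≈ 8.000
Minimum mean = 3.000, attained e.g. along the cycle 0 → 0 with weight 3 and length 1. So λ(A) = 3/1 = 3.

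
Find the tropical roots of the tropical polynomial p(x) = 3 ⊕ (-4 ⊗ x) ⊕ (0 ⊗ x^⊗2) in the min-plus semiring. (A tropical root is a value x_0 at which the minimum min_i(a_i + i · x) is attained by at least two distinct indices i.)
Roots: {-4, 7}

Each tropical root is a break point of the lower envelope of the lines y = a_i + i · x (there are 3 lines, with slopes 0, 1, ..., 2). Only the lines that attain the minimum somewhere contribute to roots; other lines are dominated. Here the surviving (envelope) indices are i = 2, i = 1, i = 0.
Intersections between consecutive envelope lines give the roots: for adjacent envelope indices i < j the intersection is x = (a_i − a_j) / (j − i). Reading off the sorted break points: {-4, 7}.
Verification: at each break x_0, at least two indices attain the minimum of min_i(a_i + i · x_0).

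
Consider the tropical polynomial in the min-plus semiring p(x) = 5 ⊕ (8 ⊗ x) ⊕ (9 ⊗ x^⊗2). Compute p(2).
p(2) = 5

A tropical monomial a ⊗ x^⊗i evaluates to a + i · x. Evaluating each term at x = 2:
  Term 0 contributes 5 + 0 · 2 = 5
  Term 1 contributes 8 + 1 · 2 = 10
  Term 2 contributes 9 + 2 · 2 = 13
p(2) = ⊕ of these = min[5, 10, 13] = 5.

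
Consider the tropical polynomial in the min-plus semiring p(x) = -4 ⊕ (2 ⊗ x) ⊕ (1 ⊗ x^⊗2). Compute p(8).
p(8) = -4

A tropical monomial a ⊗ x^⊗i evaluates to a + i · x. Evaluating each term at x = 8:
  Term 0 contributes -4 + 0 · 8 = -4
  Term 1 contributes 2 + 1 · 8 = 10
  Term 2 contributes 1 + 2 · 8 = 17
p(8) = ⊕ of these = min[-4, 10, 17] = -4.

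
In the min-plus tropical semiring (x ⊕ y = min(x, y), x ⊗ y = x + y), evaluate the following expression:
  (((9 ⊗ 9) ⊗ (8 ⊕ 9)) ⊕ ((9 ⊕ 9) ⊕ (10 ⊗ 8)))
(((9 ⊗ 9) ⊗ (8 ⊕ 9)) ⊕ ((9 ⊕ 9) ⊕ (10 ⊗ 8))) = 9

Expand innermost to outermost. Recall ⊕ takes the minimum of its arguments and ⊗ takes their sum. Working out the expression (((9 ⊗ 9) ⊗ (8 ⊕ 9)) ⊕ ((9 ⊕ 9) ⊕ (10 ⊗ 8))) gives 9.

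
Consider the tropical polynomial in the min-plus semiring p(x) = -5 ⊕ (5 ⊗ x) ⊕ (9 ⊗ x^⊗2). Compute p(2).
p(2) = -5

A tropical monomial a ⊗ x^⊗i evaluates to a + i · x. Evaluating each term at x = 2:
  Term 0 contributes -5 + 0 · 2 = -5
  Term 1 contributes 5 + 1 · 2 = 7
  Term 2 contributes 9 + 2 · 2 = 13
p(2) = ⊕ of these = min[-5, 7, 13] = -5.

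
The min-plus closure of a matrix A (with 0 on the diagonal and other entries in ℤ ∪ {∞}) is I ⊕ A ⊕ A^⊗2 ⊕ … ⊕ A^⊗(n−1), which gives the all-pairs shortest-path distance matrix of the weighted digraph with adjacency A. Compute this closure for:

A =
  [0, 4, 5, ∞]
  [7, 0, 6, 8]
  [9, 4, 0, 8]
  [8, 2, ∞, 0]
Closure =
  [0, 4, 5, 12]
  [7, 0, 6, 8]
  [9, 4, 0, 8]
  [8, 2, 8, 0]

This is the Floyd-Warshall all-pairs shortest-path computation. For each intermediate vertex k = 0, 1, …, 3, update dist[i][j] ← min(dist[i][j], dist[i][k] + dist[k][j]). The final matrix gives, for each (i, j), the minimum total weight of any directed path from i to j (possibly empty when i = j).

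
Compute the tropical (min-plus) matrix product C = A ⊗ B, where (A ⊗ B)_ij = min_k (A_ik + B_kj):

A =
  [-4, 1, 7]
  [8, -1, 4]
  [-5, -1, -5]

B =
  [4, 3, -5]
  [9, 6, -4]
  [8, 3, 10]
A ⊗ B =
  [0, -1, -9]
  [8, 5, -5]
  [-1, -2, -10]

Apply the min-plus product entry-by-entry:
  C[0][0] = min over k of (A[0][0] + B[0][0] = -4 + 4 = 0, A[0][1] + B[1][0] = 1 + 9 = 10, A[0][2] + B[2][0] = 7 + 8 = 15) = 0 (attained at k = 0)
  C[0][1] = min over k of (A[0][0] + B[0][1] = -4 + 3 = -1, A[0][1] + B[1][1] = 1 + 6 = 7, A[0][2] + B[2][1] = 7 + 3 = 10) = -1 (attained at k = 0)
  C[0][2] = min over k of (A[0][0] + B[0][2] = -4 + -5 = -9, A[0][1] + B[1][2] = 1 + -4 = -3, A[0][2] + B[2][2] = 7 + 10 = 17) = -9 (attained at k = 0)
  C[1][0] = min over k of (A[1][0] + B[0][0] = 8 + 4 = 12, A[1][1] + B[1][0] = -1 + 9 = 8, A[1][2] + B[2][0] = 4 + 8 = 12) = 8 (attained at k = 1)
  C[1][1] = min over k of (A[1][0] + B[0][1] = 8 + 3 = 11, A[1][1] + B[1][1] = -1 + 6 = 5, A[1][2] + B[2][1] = 4 + 3 = 7) = 5 (attained at k = 1)
  C[1][2] = min over k of (A[1][0] + B[0][2] = 8 + -5 = 3, A[1][1] + B[1][2] = -1 + -4 = -5, A[1][2] + B[2][2] = 4 + 10 = 14) = -5 (attained at k = 1)
  C[2][0] = min over k of (A[2][0] + B[0][0] = -5 + 4 = -1, A[2][1] + B[1][0] = -1 + 9 = 8, A[2][2] + B[2][0] = -5 + 8 = 3) = -1 (attained at k = 0)
  C[2][1] = min over k of (A[2][0] + B[0][1] = -5 + 3 = -2, A[2][1] + B[1][1] = -1 + 6 = 5, A[2][2] + B[2][1] = -5 + 3 = -2) = -2 (attained at k = 0)
  C[2][2] = min over k of (A[2][0] + B[0][2] = -5 + -5 = -10, A[2][1] + B[1][2] = -1 + -4 = -5, A[2][2] + B[2][2] = -5 + 10 = 5) = -10 (attained at k = 0)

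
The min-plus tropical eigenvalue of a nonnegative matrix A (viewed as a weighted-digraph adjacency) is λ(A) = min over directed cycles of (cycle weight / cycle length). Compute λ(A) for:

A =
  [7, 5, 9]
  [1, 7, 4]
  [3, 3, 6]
λ(A) = 3

Enumerate directed cycles and compute their means (weight / length). Sample:
  cycle 0 → 0: weight = 7, length = 1, mean = 7/1 ≈ 7.000
  cycle 1 → 1: weight = 7, length = 1, mean = 7/1 ≈ 7.000
  cycle 2 → 2: weight = 6, length = 1, mean = 6/1 ≈ 6.000
  cycle 0 → 1 → 0: weight = 6, length = 2, mean = 6/2 ≈ 3.000
  cycle 0 → 2 → 0: weight = 12, length = 2, mean = 12/2 ≈ 6.000
  cycle 1 → 0 → 1: weight = 6, length = 2, mean = 6/2 ≈ 3.000
Minimum mean = 3.000, attained e.g. along the cycle 0 → 1 → 0 with weight 6 and length 2. So λ(A) = 6/2 = 3.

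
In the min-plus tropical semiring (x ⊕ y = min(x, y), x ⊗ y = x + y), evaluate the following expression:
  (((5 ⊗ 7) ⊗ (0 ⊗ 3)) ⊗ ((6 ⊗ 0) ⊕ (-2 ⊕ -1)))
(((5 ⊗ 7) ⊗ (0 ⊗ 3)) ⊗ ((6 ⊗ 0) ⊕ (-2 ⊕ -1))) = 13

Expand innermost to outermost. Recall ⊕ takes the minimum of its arguments and ⊗ takes their sum. Working out the expression (((5 ⊗ 7) ⊗ (0 ⊗ 3)) ⊗ ((6 ⊗ 0) ⊕ (-2 ⊕ -1))) gives 13.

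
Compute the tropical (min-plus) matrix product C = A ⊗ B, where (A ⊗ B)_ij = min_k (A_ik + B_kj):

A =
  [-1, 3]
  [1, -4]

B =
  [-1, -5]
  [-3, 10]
A ⊗ B =
  [-2, -6]
  [-7, -4]

Apply the min-plus product entry-by-entry:
  C[0][0] = min over k of (A[0][0] + B[0][0] = -1 + -1 = -2, A[0][1] + B[1][0] = 3 + -3 = 0) = -2 (attained at k = 0)
  C[0][1] = min over k of (A[0][0] + B[0][1] = -1 + -5 = -6, A[0][1] + B[1][1] = 3 + 10 = 13) = -6 (attained at k = 0)
  C[1][0] = min over k of (A[1][0] + B[0][0] = 1 + -1 = 0, A[1][1] + B[1][0] = -4 + -3 = -7) = -7 (attained at k = 1)
  C[1][1] = min over k of (A[1][0] + B[0][1] = 1 + -5 = -4, A[1][1] + B[1][1] = -4 + 10 = 6) = -4 (attained at k = 0)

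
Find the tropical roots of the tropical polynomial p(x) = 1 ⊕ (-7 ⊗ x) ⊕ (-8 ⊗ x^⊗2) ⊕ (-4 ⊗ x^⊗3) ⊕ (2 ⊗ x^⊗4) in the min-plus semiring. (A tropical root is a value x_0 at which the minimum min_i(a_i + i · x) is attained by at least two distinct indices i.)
Roots: {-6, -4, 1, 8}

Each tropical root is a break point of the lower envelope of the lines y = a_i + i · x (there are 5 lines, with slopes 0, 1, ..., 4). Only the lines that attain the minimum somewhere contribute to roots; other lines are dominated. Here the surviving (envelope) indices are i = 4, i = 3, i = 2, i = 1, i = 0.
Intersections between consecutive envelope lines give the roots: for adjacent envelope indices i < j the intersection is x = (a_i − a_j) / (j − i). Reading off the sorted break points: {-6, -4, 1, 8}.
Verification: at each break x_0, at least two indices attain the minimum of min_i(a_i + i · x_0).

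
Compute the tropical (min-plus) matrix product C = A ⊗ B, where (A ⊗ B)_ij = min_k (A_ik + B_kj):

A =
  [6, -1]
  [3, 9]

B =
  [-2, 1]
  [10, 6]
A ⊗ B =
  [4, 5]
  [1, 4]

Apply the min-plus product entry-by-entry:
  C[0][0] = min over k of (A[0][0] + B[0][0] = 6 + -2 = 4, A[0][1] + B[1][0] = -1 + 10 = 9) = 4 (attained at k = 0)
  C[0][1] = min over k of (A[0][0] + B[0][1] = 6 + 1 = 7, A[0][1] + B[1][1] = -1 + 6 = 5) = 5 (attained at k = 1)
  C[1][0] = min over k of (A[1][0] + B[0][0] = 3 + -2 = 1, A[1][1] + B[1][0] = 9 + 10 = 19) = 1 (attained at k = 0)
  C[1][1] = min over k of (A[1][0] + B[0][1] = 3 + 1 = 4, A[1][1] + B[1][1] = 9 + 6 = 15) = 4 (attained at k = 0)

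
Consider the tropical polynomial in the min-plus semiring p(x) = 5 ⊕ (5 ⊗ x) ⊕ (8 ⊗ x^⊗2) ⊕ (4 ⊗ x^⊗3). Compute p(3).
p(3) = 5

A tropical monomial a ⊗ x^⊗i evaluates to a + i · x. Evaluating each term at x = 3:
  Term 0 contributes 5 + 0 · 3 = 5
  Term 1 contributes 5 + 1 · 3 = 8
  Term 2 contributes 8 + 2 · 3 = 14
  Term 3 contributes 4 + 3 · 3 = 13
p(3) = ⊕ of these = min[5, 8, 14, 13] = 5.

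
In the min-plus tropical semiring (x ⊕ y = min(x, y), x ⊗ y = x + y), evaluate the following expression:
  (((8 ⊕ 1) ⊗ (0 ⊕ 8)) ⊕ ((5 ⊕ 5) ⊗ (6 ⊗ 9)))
(((8 ⊕ 1) ⊗ (0 ⊕ 8)) ⊕ ((5 ⊕ 5) ⊗ (6 ⊗ 9))) = 1

Expand innermost to outermost. Recall ⊕ takes the minimum of its arguments and ⊗ takes their sum. Working out the expression (((8 ⊕ 1) ⊗ (0 ⊕ 8)) ⊕ ((5 ⊕ 5) ⊗ (6 ⊗ 9))) gives 1.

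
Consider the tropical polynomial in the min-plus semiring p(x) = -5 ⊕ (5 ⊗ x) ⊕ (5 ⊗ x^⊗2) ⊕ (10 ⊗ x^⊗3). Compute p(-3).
p(-3) = -5

A tropical monomial a ⊗ x^⊗i evaluates to a + i · x. Evaluating each term at x = -3:
  Term 0 contributes -5 + 0 · -3 = -5
  Term 1 contributes 5 + 1 · -3 = 2
  Term 2 contributes 5 + 2 · -3 = -1
  Term 3 contributes 10 + 3 · -3 = 1
p(-3) = ⊕ of these = min[-5, 2, -1, 1] = -5.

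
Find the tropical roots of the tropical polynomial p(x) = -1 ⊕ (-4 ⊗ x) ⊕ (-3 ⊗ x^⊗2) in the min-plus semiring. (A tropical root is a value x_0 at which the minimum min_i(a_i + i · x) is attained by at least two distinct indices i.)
Roots: {-1, 3}

Each tropical root is a break point of the lower envelope of the lines y = a_i + i · x (there are 3 lines, with slopes 0, 1, ..., 2). Only the lines that attain the minimum somewhere contribute to roots; other lines are dominated. Here the surviving (envelope) indices are i = 2, i = 1, i = 0.
Intersections between consecutive envelope lines give the roots: for adjacent envelope indices i < j the intersection is x = (a_i − a_j) / (j − i). Reading off the sorted break points: {-1, 3}.
Verification: at each break x_0, at least two indices attain the minimum of min_i(a_i + i · x_0).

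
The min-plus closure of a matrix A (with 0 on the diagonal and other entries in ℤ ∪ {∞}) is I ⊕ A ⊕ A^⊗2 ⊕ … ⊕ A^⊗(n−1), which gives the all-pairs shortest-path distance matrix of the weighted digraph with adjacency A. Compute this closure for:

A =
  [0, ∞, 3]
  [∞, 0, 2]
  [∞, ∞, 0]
Closure =
  [0, ∞, 3]
  [∞, 0, 2]
  [∞, ∞, 0]

This is the Floyd-Warshall all-pairs shortest-path computation. For each intermediate vertex k = 0, 1, …, 2, update dist[i][j] ← min(dist[i][j], dist[i][k] + dist[k][j]). The final matrix gives, for each (i, j), the minimum total weight of any directed path from i to j (possibly empty when i = j).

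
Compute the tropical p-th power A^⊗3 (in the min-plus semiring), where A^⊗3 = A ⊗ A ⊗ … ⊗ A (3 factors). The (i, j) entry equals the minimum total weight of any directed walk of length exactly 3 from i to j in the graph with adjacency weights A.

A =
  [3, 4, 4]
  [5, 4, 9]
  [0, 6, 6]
A^⊗3 =
  [7, 8, 8]
  [9, 12, 12]
  [4, 7, 7]

Each entry (A^⊗3)_ij equals the minimum over all length-3 walks i = v_0 → v_1 → … → v_3 = j of Σ_t A[v_t][v_{t+1}]. For example, for (i, j) = (0, 2) we minimise over 9 possible intermediate vertex sequences; the minimum is 8, attained along the walk 0 → 2 → 0 → 2.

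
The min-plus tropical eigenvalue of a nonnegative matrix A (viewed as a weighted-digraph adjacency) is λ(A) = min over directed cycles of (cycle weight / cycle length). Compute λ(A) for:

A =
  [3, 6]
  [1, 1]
λ(A) = 1

Enumerate directed cycles and compute their means (weight / length). Sample:
  cycle 0 → 0: weight = 3, length = 1, mean = 3/1 ≈ 3.000
  cycle 1 → 1: weight = 1, length = 1, mean = 1/1 ≈ 1.000
  cycle 0 → 1 → 0: weight = 7, length = 2, mean = 7/2 ≈ 3.500
  cycle 1 → 0 → 1: weight = 7, length = 2, mean = 7/2 ≈ 3.500
Minimum mean = 1.000, attained e.g. along the cycle 1 → 1 with weight 1 and length 1. So λ(A) = 1/1 = 1.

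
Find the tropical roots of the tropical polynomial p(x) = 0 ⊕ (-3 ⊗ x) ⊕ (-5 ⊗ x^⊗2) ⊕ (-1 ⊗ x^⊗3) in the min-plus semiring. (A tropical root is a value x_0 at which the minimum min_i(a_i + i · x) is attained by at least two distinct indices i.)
Roots: {-4, 2, 3}

Each tropical root is a break point of the lower envelope of the lines y = a_i + i · x (there are 4 lines, with slopes 0, 1, ..., 3). Only the lines that attain the minimum somewhere contribute to roots; other lines are dominated. Here the surviving (envelope) indices are i = 3, i = 2, i = 1, i = 0.
Intersections between consecutive envelope lines give the roots: for adjacent envelope indices i < j the intersection is x = (a_i − a_j) / (j − i). Reading off the sorted break points: {-4, 2, 3}.
Verification: at each break x_0, at least two indices attain the minimum of min_i(a_i + i · x_0).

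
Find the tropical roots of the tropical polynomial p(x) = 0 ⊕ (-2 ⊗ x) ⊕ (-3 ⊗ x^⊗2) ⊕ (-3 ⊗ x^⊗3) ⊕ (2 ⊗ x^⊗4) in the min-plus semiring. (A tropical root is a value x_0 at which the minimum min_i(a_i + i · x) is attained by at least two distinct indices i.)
Roots: {-5, 0, 1, 2}

Each tropical root is a break point of the lower envelope of the lines y = a_i + i · x (there are 5 lines, with slopes 0, 1, ..., 4). Only the lines that attain the minimum somewhere contribute to roots; other lines are dominated. Here the surviving (envelope) indices are i = 4, i = 3, i = 2, i = 1, i = 0.
Intersections between consecutive envelope lines give the roots: for adjacent envelope indices i < j the intersection is x = (a_i − a_j) / (j − i). Reading off the sorted break points: {-5, 0, 1, 2}.
Verification: at each break x_0, at least two indices attain the minimum of min_i(a_i + i · x_0).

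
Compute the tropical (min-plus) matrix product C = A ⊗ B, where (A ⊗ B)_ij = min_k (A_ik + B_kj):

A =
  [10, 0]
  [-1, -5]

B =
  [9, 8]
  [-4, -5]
A ⊗ B =
  [-4, -5]
  [-9, -10]

Apply the min-plus product entry-by-entry:
  C[0][0] = min over k of (A[0][0] + B[0][0] = 10 + 9 = 19, A[0][1] + B[1][0] = 0 + -4 = -4) = -4 (attained at k = 1)
  C[0][1] = min over k of (A[0][0] + B[0][1] = 10 + 8 = 18, A[0][1] + B[1][1] = 0 + -5 = -5) = -5 (attained at k = 1)
  C[1][0] = min over k of (A[1][0] + B[0][0] = -1 + 9 = 8, A[1][1] + B[1][0] = -5 + -4 = -9) = -9 (attained at k = 1)
  C[1][1] = min over k of (A[1][0] + B[0][1] = -1 + 8 = 7, A[1][1] + B[1][1] = -5 + -5 = -10) = -10 (attained at k = 1)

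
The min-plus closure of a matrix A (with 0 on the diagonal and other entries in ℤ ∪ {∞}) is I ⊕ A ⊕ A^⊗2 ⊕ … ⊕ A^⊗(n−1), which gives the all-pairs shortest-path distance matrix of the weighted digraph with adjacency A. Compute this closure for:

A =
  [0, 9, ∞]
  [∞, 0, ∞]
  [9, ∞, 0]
Closure =
  [0, 9, ∞]
  [∞, 0, ∞]
  [9, 18, 0]

This is the Floyd-Warshall all-pairs shortest-path computation. For each intermediate vertex k = 0, 1, …, 2, update dist[i][j] ← min(dist[i][j], dist[i][k] + dist[k][j]). The final matrix gives, for each (i, j), the minimum total weight of any directed path from i to j (possibly empty when i = j).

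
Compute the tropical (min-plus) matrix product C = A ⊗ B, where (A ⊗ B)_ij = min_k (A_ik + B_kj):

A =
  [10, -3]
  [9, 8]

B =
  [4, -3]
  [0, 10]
A ⊗ B =
  [-3, 7]
  [8, 6]

Apply the min-plus product entry-by-entry:
  C[0][0] = min over k of (A[0][0] + B[0][0] = 10 + 4 = 14, A[0][1] + B[1][0] = -3 + 0 = -3) = -3 (attained at k = 1)
  C[0][1] = min over k of (A[0][0] + B[0][1] = 10 + -3 = 7, A[0][1] + B[1][1] = -3 + 10 = 7) = 7 (attained at k = 0)
  C[1][0] = min over k of (A[1][0] + B[0][0] = 9 + 4 = 13, A[1][1] + B[1][0] = 8 + 0 = 8) = 8 (attained at k = 1)
  C[1][1] = min over k of (A[1][0] + B[0][1] = 9 + -3 = 6, A[1][1] + B[1][1] = 8 + 10 = 18) = 6 (attained at k = 0)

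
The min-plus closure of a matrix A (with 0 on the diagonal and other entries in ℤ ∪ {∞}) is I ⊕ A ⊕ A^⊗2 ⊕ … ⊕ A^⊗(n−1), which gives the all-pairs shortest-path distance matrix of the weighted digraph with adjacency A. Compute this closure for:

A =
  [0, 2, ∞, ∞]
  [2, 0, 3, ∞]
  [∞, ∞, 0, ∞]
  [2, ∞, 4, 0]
Closure =
  [0, 2, 5, ∞]
  [2, 0, 3, ∞]
  [∞, ∞, 0, ∞]
  [2, 4, 4, 0]

This is the Floyd-Warshall all-pairs shortest-path computation. For each intermediate vertex k = 0, 1, …, 3, update dist[i][j] ← min(dist[i][j], dist[i][k] + dist[k][j]). The final matrix gives, for each (i, j), the minimum total weight of any directed path from i to j (possibly empty when i = j).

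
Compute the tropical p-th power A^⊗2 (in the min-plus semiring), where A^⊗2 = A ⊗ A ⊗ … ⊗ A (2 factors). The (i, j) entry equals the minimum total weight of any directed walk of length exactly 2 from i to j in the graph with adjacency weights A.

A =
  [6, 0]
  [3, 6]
A^⊗2 =
  [3, 6]
  [9, 3]

Each entry (A^⊗2)_ij equals the minimum over all length-2 walks i = v_0 → v_1 → … → v_2 = j of Σ_t A[v_t][v_{t+1}]. For example, for (i, j) = (0, 1) we minimise over 2 possible intermediate vertex sequences; the minimum is 6, attained along the walk 0 → 0 → 1.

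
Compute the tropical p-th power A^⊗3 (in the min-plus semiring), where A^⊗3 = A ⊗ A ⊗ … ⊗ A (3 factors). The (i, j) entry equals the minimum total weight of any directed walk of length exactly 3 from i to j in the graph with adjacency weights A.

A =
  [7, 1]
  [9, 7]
A^⊗3 =
  [17, 11]
  [19, 17]

Each entry (A^⊗3)_ij equals the minimum over all length-3 walks i = v_0 → v_1 → … → v_3 = j of Σ_t A[v_t][v_{t+1}]. For example, for (i, j) = (0, 1) we minimise over 4 possible intermediate vertex sequences; the minimum is 11, attained along the walk 0 → 1 → 0 → 1.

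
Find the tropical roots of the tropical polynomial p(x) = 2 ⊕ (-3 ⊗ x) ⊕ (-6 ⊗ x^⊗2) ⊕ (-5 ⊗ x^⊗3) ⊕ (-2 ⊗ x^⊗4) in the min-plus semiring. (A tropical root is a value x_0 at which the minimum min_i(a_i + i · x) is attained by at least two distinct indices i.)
Roots: {-3, -1, 3, 5}

Each tropical root is a break point of the lower envelope of the lines y = a_i + i · x (there are 5 lines, with slopes 0, 1, ..., 4). Only the lines that attain the minimum somewhere contribute to roots; other lines are dominated. Here the surviving (envelope) indices are i = 4, i = 3, i = 2, i = 1, i = 0.
Intersections between consecutive envelope lines give the roots: for adjacent envelope indices i < j the intersection is x = (a_i − a_j) / (j − i). Reading off the sorted break points: {-3, -1, 3, 5}.
Verification: at each break x_0, at least two indices attain the minimum of min_i(a_i + i · x_0).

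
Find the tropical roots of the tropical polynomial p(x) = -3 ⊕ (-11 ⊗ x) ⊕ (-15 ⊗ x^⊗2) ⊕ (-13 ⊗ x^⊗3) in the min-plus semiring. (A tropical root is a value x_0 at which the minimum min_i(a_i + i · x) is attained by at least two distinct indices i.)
Roots: {-2, 4, 8}

Each tropical root is a break point of the lower envelope of the lines y = a_i + i · x (there are 4 lines, with slopes 0, 1, ..., 3). Only the lines that attain the minimum somewhere contribute to roots; other lines are dominated. Here the surviving (envelope) indices are i = 3, i = 2, i = 1, i = 0.
Intersections between consecutive envelope lines give the roots: for adjacent envelope indices i < j the intersection is x = (a_i − a_j) / (j − i). Reading off the sorted break points: {-2, 4, 8}.
Verification: at each break x_0, at least two indices attain the minimum of min_i(a_i + i · x_0).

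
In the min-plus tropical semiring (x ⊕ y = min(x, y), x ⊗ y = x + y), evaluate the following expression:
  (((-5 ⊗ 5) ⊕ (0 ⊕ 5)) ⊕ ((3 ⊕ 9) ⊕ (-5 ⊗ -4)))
(((-5 ⊗ 5) ⊕ (0 ⊕ 5)) ⊕ ((3 ⊕ 9) ⊕ (-5 ⊗ -4))) = -9

Expand innermost to outermost. Recall ⊕ takes the minimum of its arguments and ⊗ takes their sum. Working out the expression (((-5 ⊗ 5) ⊕ (0 ⊕ 5)) ⊕ ((3 ⊕ 9) ⊕ (-5 ⊗ -4))) gives -9.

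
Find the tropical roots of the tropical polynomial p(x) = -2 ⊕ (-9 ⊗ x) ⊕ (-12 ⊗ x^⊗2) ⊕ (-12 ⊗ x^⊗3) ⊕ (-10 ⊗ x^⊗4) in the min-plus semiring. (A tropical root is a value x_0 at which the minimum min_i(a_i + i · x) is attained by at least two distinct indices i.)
Roots: {-2, 0, 3, 7}

Each tropical root is a break point of the lower envelope of the lines y = a_i + i · x (there are 5 lines, with slopes 0, 1, ..., 4). Only the lines that attain the minimum somewhere contribute to roots; other lines are dominated. Here the surviving (envelope) indices are i = 4, i = 3, i = 2, i = 1, i = 0.
Intersections between consecutive envelope lines give the roots: for adjacent envelope indices i < j the intersection is x = (a_i − a_j) / (j − i). Reading off the sorted break points: {-2, 0, 3, 7}.
Verification: at each break x_0, at least two indices attain the minimum of min_i(a_i + i · x_0).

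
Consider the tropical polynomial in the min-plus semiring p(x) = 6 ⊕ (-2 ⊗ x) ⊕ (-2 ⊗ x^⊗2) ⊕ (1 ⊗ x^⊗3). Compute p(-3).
p(-3) = -8

A tropical monomial a ⊗ x^⊗i evaluates to a + i · x. Evaluating each term at x = -3:
  Term 0 contributes 6 + 0 · -3 = 6
  Term 1 contributes -2 + 1 · -3 = -5
  Term 2 contributes -2 + 2 · -3 = -8
  Term 3 contributes 1 + 3 · -3 = -8
p(-3) = ⊕ of these = min[6, -5, -8, -8] = -8.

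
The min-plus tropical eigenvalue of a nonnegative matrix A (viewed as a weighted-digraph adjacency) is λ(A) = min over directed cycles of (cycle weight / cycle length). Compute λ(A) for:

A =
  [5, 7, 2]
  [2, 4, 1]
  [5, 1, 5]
λ(A) = 1

Enumerate directed cycles and compute their means (weight / length). Sample:
  cycle 0 → 0: weight = 5, length = 1, mean = 5/1 ≈ 5.000
  cycle 1 → 1: weight = 4, length = 1, mean = 4/1 ≈ 4.000
  cycle 2 → 2: weight = 5, length = 1, mean = 5/1 ≈ 5.000
  cycle 0 → 1 → 0: weight = 9, length = 2, mean = 9/2 ≈ 4.500
  cycle 0 → 2 → 0: weight = 7, length = 2, mean = 7/2 ≈ 3.500
  cycle 1 → 0 → 1: weight = 9, length = 2, mean = 9/2 ≈ 4.500
Minimum mean = 1.000, attained e.g. along the cycle 1 → 2 → 1 with weight 2 and length 2. So λ(A) = 2/2 = 1.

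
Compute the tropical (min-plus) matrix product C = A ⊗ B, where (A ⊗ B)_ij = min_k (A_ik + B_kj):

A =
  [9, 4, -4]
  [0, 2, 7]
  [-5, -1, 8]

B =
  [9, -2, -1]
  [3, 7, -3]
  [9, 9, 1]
A ⊗ B =
  [5, 5, -3]
  [5, -2, -1]
  [2, -7, -6]

Apply the min-plus product entry-by-entry:
  C[0][0] = min over k of (A[0][0] + B[0][0] = 9 + 9 = 18, A[0][1] + B[1][0] = 4 + 3 = 7, A[0][2] + B[2][0] = -4 + 9 = 5) = 5 (attained at k = 2)
  C[0][1] = min over k of (A[0][0] + B[0][1] = 9 + -2 = 7, A[0][1] + B[1][1] = 4 + 7 = 11, A[0][2] + B[2][1] = -4 + 9 = 5) = 5 (attained at k = 2)
  C[0][2] = min over k of (A[0][0] + B[0][2] = 9 + -1 = 8, A[0][1] + B[1][2] = 4 + -3 = 1, A[0][2] + B[2][2] = -4 + 1 = -3) = -3 (attained at k = 2)
  C[1][0] = min over k of (A[1][0] + B[0][0] = 0 + 9 = 9, A[1][1] + B[1][0] = 2 + 3 = 5, A[1][2] + B[2][0] = 7 + 9 = 16) = 5 (attained at k = 1)
  C[1][1] = min over k of (A[1][0] + B[0][1] = 0 + -2 = -2, A[1][1] + B[1][1] = 2 + 7 = 9, A[1][2] + B[2][1] = 7 + 9 = 16) = -2 (attained at k = 0)
  C[1][2] = min over k of (A[1][0] + B[0][2] = 0 + -1 = -1, A[1][1] + B[1][2] = 2 + -3 = -1, A[1][2] + B[2][2] = 7 + 1 = 8) = -1 (attained at k = 0)
  C[2][0] = min over k of (A[2][0] + B[0][0] = -5 + 9 = 4, A[2][1] + B[1][0] = -1 + 3 = 2, A[2][2] + B[2][0] = 8 + 9 = 17) = 2 (attained at k = 1)
  C[2][1] = min over k of (A[2][0] + B[0][1] = -5 + -2 = -7, A[2][1] + B[1][1] = -1 + 7 = 6, A[2][2] + B[2][1] = 8 + 9 = 17) = -7 (attained at k = 0)
  C[2][2] = min over k of (A[2][0] + B[0][2] = -5 + -1 = -6, A[2][1] + B[1][2] = -1 + -3 = -4, A[2][2] + B[2][2] = 8 + 1 = 9) = -6 (attained at k = 0)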